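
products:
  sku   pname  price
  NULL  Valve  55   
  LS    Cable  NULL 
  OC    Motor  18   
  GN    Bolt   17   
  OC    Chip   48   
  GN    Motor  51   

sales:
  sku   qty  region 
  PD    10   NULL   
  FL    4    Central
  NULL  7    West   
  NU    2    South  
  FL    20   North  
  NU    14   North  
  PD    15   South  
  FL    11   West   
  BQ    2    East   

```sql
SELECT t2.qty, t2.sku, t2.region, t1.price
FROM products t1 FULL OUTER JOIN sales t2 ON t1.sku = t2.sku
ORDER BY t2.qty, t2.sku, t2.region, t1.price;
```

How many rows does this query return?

15

FULL OUTER JOIN keeps every row from both sides; unmatched rows get NULL for the other side's columns.
Matching on t1.sku = t2.sku. A NULL in a compared column never satisfies the condition.
Matched pairs: 0; unmatched t1 rows kept: 6; unmatched t2 rows kept: 9.
Total: 0 matched + 15 padded = 15 rows.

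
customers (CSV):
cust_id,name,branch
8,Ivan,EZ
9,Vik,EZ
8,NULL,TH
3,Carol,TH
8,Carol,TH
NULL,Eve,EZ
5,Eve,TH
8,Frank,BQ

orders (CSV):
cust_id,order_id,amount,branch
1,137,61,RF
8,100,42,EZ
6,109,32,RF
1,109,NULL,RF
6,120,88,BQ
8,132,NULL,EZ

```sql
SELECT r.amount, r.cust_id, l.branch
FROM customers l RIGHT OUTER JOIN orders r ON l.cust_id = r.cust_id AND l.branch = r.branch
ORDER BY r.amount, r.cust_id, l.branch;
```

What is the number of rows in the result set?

6

RIGHT JOIN keeps every row from `orders`; unmatched rows get NULL for `customers`'s columns.
Matching on l.cust_id = r.cust_id AND l.branch = r.branch. A NULL in a compared column never satisfies the condition.
- l row (cust_id=8, branch=EZ): matches 2 r row(s) → 2 output row(s).
- l row (cust_id=9, branch=EZ): no match.
- l row (cust_id=8, branch=TH): no match.
- l row (cust_id=3, branch=TH): no match.
- l row (cust_id=8, branch=TH): no match.
- l row (cust_id=NULL, branch=EZ): no match.
- l row (cust_id=5, branch=TH): no match.
- l row (cust_id=8, branch=BQ): no match.
- 4 r row(s) had no l match → kept, l columns NULL.
Total: 2 matched + 4 padded = 6 rows.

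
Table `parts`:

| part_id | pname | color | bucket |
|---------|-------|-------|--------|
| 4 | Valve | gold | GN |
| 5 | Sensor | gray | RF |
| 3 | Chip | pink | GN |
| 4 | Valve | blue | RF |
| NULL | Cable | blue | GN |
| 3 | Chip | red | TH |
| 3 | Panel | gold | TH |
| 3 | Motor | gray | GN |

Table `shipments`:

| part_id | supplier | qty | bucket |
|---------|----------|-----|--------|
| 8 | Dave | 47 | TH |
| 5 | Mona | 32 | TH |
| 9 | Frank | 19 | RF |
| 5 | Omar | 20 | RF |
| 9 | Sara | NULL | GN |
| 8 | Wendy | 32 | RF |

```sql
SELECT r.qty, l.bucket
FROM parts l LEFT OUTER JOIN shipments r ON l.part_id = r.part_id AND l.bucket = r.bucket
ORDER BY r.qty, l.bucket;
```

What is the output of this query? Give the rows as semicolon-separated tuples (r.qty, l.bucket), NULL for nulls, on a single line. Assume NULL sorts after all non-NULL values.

(20, RF); (NULL, GN); (NULL, GN); (NULL, GN); (NULL, GN); (NULL, RF); (NULL, TH); (NULL, TH)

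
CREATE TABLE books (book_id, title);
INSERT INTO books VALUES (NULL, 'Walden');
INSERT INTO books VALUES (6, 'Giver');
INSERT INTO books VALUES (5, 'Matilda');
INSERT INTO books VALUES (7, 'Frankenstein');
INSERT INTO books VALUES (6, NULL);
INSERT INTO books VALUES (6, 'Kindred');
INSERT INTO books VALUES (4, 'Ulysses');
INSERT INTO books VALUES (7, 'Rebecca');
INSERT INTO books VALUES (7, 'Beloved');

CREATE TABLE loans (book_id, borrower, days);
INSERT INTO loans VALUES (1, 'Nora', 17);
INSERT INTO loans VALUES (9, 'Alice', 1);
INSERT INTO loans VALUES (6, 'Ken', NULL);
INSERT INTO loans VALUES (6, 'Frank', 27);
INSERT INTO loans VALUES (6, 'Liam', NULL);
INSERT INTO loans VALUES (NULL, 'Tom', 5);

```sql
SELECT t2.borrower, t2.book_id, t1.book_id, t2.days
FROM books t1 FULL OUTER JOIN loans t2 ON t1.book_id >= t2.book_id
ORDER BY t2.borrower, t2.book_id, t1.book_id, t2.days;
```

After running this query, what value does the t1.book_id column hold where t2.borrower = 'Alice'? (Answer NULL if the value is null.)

FULL OUTER JOIN keeps every row from both sides; unmatched rows get NULL for the other side's columns.
Matching on t1.book_id >= t2.book_id. A NULL in a compared column never satisfies the condition.
- book_id=NULL: no t2 row matches, row kept with t2 columns NULL.
- book_id=6: 4 matching t2 row(s), so 4 row(s) emitted.
- book_id=5: 1 matching t2 row(s), so 1 row(s) emitted.
- book_id=7: 4 matching t2 row(s), so 4 row(s) emitted.
- book_id=6: 4 matching t2 row(s), so 4 row(s) emitted.
- book_id=6: 4 matching t2 row(s), so 4 row(s) emitted.
- book_id=4: 1 matching t2 row(s), so 1 row(s) emitted.
- book_id=7: 4 matching t2 row(s), so 4 row(s) emitted.
- book_id=7: 4 matching t2 row(s), so 4 row(s) emitted.
- 2 row(s) from t2 found no t1 partner → padded with NULL.

NULL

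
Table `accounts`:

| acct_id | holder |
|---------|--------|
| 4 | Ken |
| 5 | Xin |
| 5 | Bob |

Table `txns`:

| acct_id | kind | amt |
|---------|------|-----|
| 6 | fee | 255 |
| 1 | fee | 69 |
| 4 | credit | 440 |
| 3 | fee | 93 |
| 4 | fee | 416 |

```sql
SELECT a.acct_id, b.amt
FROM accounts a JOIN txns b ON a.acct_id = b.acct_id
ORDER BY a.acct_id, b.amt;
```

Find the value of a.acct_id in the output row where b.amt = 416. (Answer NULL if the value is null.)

4

INNER JOIN keeps only pairs where the ON condition holds.
Matching on a.acct_id = b.acct_id.
Matched pairs: 2.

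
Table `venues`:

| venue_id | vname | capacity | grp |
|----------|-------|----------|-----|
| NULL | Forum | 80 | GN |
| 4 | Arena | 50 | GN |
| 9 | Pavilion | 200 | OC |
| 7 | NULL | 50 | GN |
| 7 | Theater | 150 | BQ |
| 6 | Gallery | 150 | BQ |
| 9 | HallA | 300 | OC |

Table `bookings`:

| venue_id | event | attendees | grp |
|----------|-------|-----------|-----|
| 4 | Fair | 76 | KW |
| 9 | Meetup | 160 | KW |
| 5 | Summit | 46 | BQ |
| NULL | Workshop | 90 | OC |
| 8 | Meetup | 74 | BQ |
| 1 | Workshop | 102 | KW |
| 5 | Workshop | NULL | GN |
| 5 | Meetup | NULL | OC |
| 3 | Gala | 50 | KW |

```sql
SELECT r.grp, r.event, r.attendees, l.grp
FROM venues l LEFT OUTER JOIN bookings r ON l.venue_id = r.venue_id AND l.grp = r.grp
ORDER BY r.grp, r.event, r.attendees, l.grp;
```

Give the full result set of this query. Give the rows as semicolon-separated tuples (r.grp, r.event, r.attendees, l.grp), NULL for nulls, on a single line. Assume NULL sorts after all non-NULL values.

LEFT JOIN keeps every row from `venues`; unmatched rows get NULL for `bookings`'s columns.
Matching on l.venue_id = r.venue_id AND l.grp = r.grp. A NULL in a compared column never satisfies the condition.
- l[0] venue_id=NULL, grp=GN → no match; kept with NULLs on the r side.
- l[1] venue_id=4, grp=GN → no match; kept with NULLs on the r side.
- l[2] venue_id=9, grp=OC → no match; kept with NULLs on the r side.
- l[3] venue_id=7, grp=GN → no match; kept with NULLs on the r side.
- l[4] venue_id=7, grp=BQ → no match; kept with NULLs on the r side.
- l[5] venue_id=6, grp=BQ → no match; kept with NULLs on the r side.
- l[6] venue_id=9, grp=OC → no match; kept with NULLs on the r side.
After projecting and ordering:
r.grp | r.event | r.attendees | l.grp
NULL | NULL | NULL | BQ
NULL | NULL | NULL | BQ
NULL | NULL | NULL | GN
NULL | NULL | NULL | GN
NULL | NULL | NULL | GN
NULL | NULL | NULL | OC
NULL | NULL | NULL | OC

(NULL, NULL, NULL, BQ); (NULL, NULL, NULL, BQ); (NULL, NULL, NULL, GN); (NULL, NULL, NULL, GN); (NULL, NULL, NULL, GN); (NULL, NULL, NULL, OC); (NULL, NULL, NULL, OC)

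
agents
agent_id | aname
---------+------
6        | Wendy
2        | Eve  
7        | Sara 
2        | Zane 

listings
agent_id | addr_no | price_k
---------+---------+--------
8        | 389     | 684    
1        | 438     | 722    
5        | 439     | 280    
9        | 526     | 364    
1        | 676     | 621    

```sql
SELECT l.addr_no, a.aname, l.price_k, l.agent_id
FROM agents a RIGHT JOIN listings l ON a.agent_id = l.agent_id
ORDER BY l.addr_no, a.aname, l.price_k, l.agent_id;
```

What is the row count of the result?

5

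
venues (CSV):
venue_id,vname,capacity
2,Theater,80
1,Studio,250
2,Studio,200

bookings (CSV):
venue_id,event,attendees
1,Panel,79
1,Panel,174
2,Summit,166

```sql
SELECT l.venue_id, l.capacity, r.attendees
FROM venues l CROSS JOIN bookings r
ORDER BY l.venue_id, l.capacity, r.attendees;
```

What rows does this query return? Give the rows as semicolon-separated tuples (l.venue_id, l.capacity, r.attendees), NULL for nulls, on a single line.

(1, 250, 79); (1, 250, 166); (1, 250, 174); (2, 80, 79); (2, 80, 166); (2, 80, 174); (2, 200, 79); (2, 200, 166); (2, 200, 174)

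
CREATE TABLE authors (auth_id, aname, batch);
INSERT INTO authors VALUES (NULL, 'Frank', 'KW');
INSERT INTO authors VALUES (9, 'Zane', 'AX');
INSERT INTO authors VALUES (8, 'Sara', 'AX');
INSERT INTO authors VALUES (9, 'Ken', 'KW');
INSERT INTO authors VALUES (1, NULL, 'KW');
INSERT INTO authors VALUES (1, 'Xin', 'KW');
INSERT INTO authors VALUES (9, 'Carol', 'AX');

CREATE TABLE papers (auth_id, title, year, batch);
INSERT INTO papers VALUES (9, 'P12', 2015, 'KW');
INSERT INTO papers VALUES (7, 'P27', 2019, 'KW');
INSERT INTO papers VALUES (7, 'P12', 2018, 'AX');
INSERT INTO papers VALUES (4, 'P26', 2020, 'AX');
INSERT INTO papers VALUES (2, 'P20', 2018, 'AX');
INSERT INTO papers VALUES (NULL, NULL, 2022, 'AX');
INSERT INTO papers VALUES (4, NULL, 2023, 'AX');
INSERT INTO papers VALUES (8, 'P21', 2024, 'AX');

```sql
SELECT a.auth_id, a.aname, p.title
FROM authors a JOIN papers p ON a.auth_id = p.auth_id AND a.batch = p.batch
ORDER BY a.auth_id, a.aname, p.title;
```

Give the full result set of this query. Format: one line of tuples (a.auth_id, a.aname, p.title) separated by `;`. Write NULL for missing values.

(8, Sara, P21); (9, Ken, P12)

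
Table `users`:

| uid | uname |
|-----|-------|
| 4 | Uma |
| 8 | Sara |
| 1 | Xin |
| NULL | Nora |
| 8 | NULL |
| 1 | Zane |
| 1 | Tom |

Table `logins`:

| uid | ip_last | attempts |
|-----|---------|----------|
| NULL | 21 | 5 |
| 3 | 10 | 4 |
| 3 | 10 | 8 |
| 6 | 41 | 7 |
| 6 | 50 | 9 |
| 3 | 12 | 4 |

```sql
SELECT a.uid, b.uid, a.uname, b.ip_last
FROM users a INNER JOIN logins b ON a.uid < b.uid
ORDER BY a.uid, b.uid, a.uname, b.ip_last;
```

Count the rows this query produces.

17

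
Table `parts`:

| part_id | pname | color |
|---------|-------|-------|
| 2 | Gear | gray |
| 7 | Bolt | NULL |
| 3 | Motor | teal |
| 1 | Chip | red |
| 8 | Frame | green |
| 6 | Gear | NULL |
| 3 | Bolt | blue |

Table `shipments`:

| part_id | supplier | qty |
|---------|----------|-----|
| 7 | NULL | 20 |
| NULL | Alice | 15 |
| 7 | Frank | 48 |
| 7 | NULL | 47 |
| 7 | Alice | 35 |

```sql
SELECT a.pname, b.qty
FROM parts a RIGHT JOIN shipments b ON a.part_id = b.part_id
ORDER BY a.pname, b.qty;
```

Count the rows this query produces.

5

RIGHT JOIN keeps every row from `shipments`; unmatched rows get NULL for `parts`'s columns.
Matching on a.part_id = b.part_id. A NULL in a compared column never satisfies the condition.
- a[0] part_id=2 → no match.
- a[1] part_id=7 → 4 match(es) in b → 4 row(s).
- a[2] part_id=3 → no match.
- a[3] part_id=1 → no match.
- a[4] part_id=8 → no match.
- a[5] part_id=6 → no match.
- a[6] part_id=3 → no match.
- 1 b row(s) had no a match → kept, a columns NULL.
Total: 4 matched + 1 padded = 5 rows.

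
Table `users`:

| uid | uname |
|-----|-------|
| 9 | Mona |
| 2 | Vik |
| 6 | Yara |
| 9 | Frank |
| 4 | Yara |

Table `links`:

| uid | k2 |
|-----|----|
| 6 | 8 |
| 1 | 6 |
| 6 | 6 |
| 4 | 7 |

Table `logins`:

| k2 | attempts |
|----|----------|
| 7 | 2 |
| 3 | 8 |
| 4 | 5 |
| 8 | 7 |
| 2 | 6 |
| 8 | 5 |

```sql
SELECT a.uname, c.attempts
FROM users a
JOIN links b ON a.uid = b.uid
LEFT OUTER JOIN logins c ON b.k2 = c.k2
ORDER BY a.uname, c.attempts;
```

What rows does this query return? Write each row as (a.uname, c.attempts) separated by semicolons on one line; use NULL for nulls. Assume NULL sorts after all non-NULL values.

(Yara, 2); (Yara, 5); (Yara, 7); (Yara, NULL)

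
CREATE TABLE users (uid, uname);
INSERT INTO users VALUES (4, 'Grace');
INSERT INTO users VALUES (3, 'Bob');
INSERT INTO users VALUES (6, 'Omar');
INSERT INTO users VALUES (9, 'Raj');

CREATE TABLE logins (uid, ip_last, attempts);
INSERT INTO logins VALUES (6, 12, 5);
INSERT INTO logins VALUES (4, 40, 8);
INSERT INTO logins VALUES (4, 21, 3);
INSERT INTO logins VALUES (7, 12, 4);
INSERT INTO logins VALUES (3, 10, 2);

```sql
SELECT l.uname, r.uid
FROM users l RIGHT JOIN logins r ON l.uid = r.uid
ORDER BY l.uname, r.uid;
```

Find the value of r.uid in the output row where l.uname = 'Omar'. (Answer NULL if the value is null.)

RIGHT JOIN keeps every row from `logins`; unmatched rows get NULL for `users`'s columns.
Matching on l.uid = r.uid.
- l[0] uid=4 → 2 match(es) in r → 2 row(s).
- l[1] uid=3 → 1 match(es) in r → 1 row(s).
- l[2] uid=6 → 1 match(es) in r → 1 row(s).
- l[3] uid=9 → no match.
- 1 r row(s) had no l match → kept, l columns NULL.

6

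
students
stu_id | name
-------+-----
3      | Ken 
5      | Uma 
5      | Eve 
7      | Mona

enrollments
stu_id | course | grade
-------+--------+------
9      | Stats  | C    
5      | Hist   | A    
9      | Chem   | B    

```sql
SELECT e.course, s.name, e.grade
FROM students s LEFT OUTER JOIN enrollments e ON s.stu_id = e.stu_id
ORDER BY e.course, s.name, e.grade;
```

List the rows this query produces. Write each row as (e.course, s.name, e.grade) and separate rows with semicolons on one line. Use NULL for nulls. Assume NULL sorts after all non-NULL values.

(Hist, Eve, A); (Hist, Uma, A); (NULL, Ken, NULL); (NULL, Mona, NULL)

LEFT JOIN keeps every row from `students`; unmatched rows get NULL for `enrollments`'s columns.
Matching on s.stu_id = e.stu_id.
- s[0] stu_id=3 → no match; kept with NULLs on the e side.
- s[1] stu_id=5 → 1 match(es) in e → 1 row(s).
- s[2] stu_id=5 → 1 match(es) in e → 1 row(s).
- s[3] stu_id=7 → no match; kept with NULLs on the e side.
After projecting and ordering:
e.course | s.name | e.grade
Hist | Eve | A
Hist | Uma | A
NULL | Ken | NULL
NULL | Mona | NULL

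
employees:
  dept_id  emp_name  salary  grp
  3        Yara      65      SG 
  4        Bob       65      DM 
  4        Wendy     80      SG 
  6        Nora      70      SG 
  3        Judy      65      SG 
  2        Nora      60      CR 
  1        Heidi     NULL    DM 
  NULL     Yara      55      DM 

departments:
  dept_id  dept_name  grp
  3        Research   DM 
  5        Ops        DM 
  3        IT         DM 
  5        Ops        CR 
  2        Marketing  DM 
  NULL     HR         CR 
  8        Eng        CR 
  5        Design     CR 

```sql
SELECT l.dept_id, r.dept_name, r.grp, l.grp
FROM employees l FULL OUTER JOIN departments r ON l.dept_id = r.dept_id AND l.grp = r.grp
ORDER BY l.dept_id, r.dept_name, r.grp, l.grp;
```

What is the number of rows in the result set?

16

FULL OUTER JOIN keeps every row from both sides; unmatched rows get NULL for the other side's columns.
Matching on l.dept_id = r.dept_id AND l.grp = r.grp. A NULL in a compared column never satisfies the condition.
- dept_id=3, grp=SG: no r row matches, row kept with r columns NULL.
- dept_id=4, grp=DM: no r row matches, row kept with r columns NULL.
- dept_id=4, grp=SG: no r row matches, row kept with r columns NULL.
- dept_id=6, grp=SG: no r row matches, row kept with r columns NULL.
- dept_id=3, grp=SG: no r row matches, row kept with r columns NULL.
- dept_id=2, grp=CR: no r row matches, row kept with r columns NULL.
- dept_id=1, grp=DM: no r row matches, row kept with r columns NULL.
- dept_id=NULL, grp=DM: no r row matches, row kept with r columns NULL.
- 8 row(s) from r found no l partner → padded with NULL.
Total: 0 matched + 16 padded = 16 rows.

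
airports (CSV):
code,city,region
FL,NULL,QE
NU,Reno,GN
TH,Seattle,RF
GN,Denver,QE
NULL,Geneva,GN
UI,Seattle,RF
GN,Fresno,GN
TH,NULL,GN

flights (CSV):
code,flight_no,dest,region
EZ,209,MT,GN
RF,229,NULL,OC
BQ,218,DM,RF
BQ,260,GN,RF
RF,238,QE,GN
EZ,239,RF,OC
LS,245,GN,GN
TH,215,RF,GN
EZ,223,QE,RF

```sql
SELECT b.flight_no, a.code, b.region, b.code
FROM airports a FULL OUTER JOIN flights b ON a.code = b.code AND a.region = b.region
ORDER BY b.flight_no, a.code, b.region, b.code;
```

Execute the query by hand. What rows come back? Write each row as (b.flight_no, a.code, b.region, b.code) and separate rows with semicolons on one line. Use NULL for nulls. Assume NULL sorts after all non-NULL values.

FULL OUTER JOIN keeps every row from both sides; unmatched rows get NULL for the other side's columns.
Matching on a.code = b.code AND a.region = b.region. A NULL in a compared column never satisfies the condition.
- code=FL, region=QE: no b row matches, row kept with b columns NULL.
- code=NU, region=GN: no b row matches, row kept with b columns NULL.
- code=TH, region=RF: no b row matches, row kept with b columns NULL.
- code=GN, region=QE: no b row matches, row kept with b columns NULL.
- code=NULL, region=GN: no b row matches, row kept with b columns NULL.
- code=UI, region=RF: no b row matches, row kept with b columns NULL.
- code=GN, region=GN: no b row matches, row kept with b columns NULL.
- code=TH, region=GN: 1 matching b row(s), so 1 row(s) emitted.
- 8 b row(s) had no a match → kept, a columns NULL.

(209, NULL, GN, EZ); (215, TH, GN, TH); (218, NULL, RF, BQ); (223, NULL, RF, EZ); (229, NULL, OC, RF); (238, NULL, GN, RF); (239, NULL, OC, EZ); (245, NULL, GN, LS); (260, NULL, RF, BQ); (NULL, FL, NULL, NULL); (NULL, GN, NULL, NULL); (NULL, GN, NULL, NULL); (NULL, NU, NULL, NULL); (NULL, TH, NULL, NULL); (NULL, UI, NULL, NULL); (NULL, NULL, NULL, NULL)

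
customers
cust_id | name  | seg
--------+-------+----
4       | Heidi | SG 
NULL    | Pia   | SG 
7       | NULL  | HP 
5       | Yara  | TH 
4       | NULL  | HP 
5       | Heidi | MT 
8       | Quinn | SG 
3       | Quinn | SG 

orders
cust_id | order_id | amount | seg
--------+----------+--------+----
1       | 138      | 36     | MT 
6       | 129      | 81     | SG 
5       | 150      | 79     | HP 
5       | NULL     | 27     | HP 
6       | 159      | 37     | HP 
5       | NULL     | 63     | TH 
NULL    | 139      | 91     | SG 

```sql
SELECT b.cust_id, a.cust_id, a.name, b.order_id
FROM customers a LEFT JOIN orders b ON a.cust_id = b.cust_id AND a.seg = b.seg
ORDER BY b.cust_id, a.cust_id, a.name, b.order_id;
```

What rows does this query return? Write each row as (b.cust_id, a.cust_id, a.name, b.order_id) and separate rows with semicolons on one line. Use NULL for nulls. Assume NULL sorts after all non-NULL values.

LEFT JOIN keeps every row from `customers`; unmatched rows get NULL for `orders`'s columns.
Matching on a.cust_id = b.cust_id AND a.seg = b.seg. A NULL in a compared column never satisfies the condition.
- a row (cust_id=4, seg=SG): no match → kept, b columns NULL.
- a row (cust_id=NULL, seg=SG): no match → kept, b columns NULL.
- a row (cust_id=7, seg=HP): no match → kept, b columns NULL.
- a row (cust_id=5, seg=TH): matches 1 b row(s) → 1 output row(s).
- a row (cust_id=4, seg=HP): no match → kept, b columns NULL.
- a row (cust_id=5, seg=MT): no match → kept, b columns NULL.
- a row (cust_id=8, seg=SG): no match → kept, b columns NULL.
- a row (cust_id=3, seg=SG): no match → kept, b columns NULL.
After projecting and ordering:
b.cust_id | a.cust_id | a.name | b.order_id
5 | 5 | Yara | NULL
NULL | 3 | Quinn | NULL
NULL | 4 | Heidi | NULL
NULL | 4 | NULL | NULL
NULL | 5 | Heidi | NULL
NULL | 7 | NULL | NULL
NULL | 8 | Quinn | NULL
NULL | NULL | Pia | NULL

(5, 5, Yara, NULL); (NULL, 3, Quinn, NULL); (NULL, 4, Heidi, NULL); (NULL, 4, NULL, NULL); (NULL, 5, Heidi, NULL); (NULL, 7, NULL, NULL); (NULL, 8, Quinn, NULL); (NULL, NULL, Pia, NULL)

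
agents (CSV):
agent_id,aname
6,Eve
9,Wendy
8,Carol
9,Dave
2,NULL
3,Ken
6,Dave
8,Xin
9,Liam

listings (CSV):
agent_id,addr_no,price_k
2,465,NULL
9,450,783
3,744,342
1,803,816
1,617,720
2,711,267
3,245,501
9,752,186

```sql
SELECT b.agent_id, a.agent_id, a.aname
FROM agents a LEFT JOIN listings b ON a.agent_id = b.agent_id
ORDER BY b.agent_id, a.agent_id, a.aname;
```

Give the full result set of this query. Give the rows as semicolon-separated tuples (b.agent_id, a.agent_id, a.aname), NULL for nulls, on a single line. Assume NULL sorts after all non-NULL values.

LEFT JOIN keeps every row from `agents`; unmatched rows get NULL for `listings`'s columns.
Matching on a.agent_id = b.agent_id.
- a row (agent_id=6): no match → kept, b columns NULL.
- a row (agent_id=9): matches 2 b row(s) → 2 output row(s).
- a row (agent_id=8): no match → kept, b columns NULL.
- a row (agent_id=9): matches 2 b row(s) → 2 output row(s).
- a row (agent_id=2): matches 2 b row(s) → 2 output row(s).
- a row (agent_id=3): matches 2 b row(s) → 2 output row(s).
- a row (agent_id=6): no match → kept, b columns NULL.
- a row (agent_id=8): no match → kept, b columns NULL.
- a row (agent_id=9): matches 2 b row(s) → 2 output row(s).

(2, 2, NULL); (2, 2, NULL); (3, 3, Ken); (3, 3, Ken); (9, 9, Dave); (9, 9, Dave); (9, 9, Liam); (9, 9, Liam); (9, 9, Wendy); (9, 9, Wendy); (NULL, 6, Dave); (NULL, 6, Eve); (NULL, 8, Carol); (NULL, 8, Xin)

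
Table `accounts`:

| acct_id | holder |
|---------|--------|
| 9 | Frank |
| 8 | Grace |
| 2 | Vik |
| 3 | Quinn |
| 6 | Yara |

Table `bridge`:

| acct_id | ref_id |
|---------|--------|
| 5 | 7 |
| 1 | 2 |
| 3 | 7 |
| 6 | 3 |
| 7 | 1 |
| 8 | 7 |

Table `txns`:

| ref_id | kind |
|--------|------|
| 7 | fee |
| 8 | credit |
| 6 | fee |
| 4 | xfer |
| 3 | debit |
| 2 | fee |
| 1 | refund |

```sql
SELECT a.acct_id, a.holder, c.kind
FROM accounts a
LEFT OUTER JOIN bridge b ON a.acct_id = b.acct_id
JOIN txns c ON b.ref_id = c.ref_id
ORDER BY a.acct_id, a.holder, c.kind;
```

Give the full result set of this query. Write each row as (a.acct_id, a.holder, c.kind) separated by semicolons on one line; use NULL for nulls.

Evaluate left to right. First `accounts a LEFT JOIN bridge b` on acct_id: 5 row(s).
Then INNER JOIN `txns c` on ref_id: keep only rows whose b.ref_id appears in c.

(3, Quinn, fee); (6, Yara, debit); (8, Grace, fee)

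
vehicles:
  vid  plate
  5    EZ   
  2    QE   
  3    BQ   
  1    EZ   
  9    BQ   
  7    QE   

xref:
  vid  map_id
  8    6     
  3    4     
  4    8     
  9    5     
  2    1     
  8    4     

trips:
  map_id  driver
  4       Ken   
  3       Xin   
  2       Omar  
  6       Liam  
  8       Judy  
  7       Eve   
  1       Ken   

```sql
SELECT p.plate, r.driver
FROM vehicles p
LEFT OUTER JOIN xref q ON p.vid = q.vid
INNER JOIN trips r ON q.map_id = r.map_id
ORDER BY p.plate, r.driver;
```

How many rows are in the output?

2

Joins associate left-to-right: vehicles LEFT JOIN xref on vid gives 6 intermediate row(s).
Then INNER JOIN `trips r` on map_id: keep only rows whose q.map_id appears in r.
Result: 2 row(s).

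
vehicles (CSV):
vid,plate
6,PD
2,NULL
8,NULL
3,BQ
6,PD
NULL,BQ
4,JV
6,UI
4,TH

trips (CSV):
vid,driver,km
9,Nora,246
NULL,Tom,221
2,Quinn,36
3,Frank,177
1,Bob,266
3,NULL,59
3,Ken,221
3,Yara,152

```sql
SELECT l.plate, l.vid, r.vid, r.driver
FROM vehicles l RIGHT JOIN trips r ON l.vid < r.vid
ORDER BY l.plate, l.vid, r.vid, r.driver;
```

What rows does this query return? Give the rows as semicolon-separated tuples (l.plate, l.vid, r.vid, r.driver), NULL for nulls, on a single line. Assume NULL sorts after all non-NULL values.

(BQ, 3, 9, Nora); (JV, 4, 9, Nora); (PD, 6, 9, Nora); (PD, 6, 9, Nora); (TH, 4, 9, Nora); (UI, 6, 9, Nora); (NULL, 2, 3, Frank); (NULL, 2, 3, Ken); (NULL, 2, 3, Yara); (NULL, 2, 3, NULL); (NULL, 2, 9, Nora); (NULL, 8, 9, Nora); (NULL, NULL, 1, Bob); (NULL, NULL, 2, Quinn); (NULL, NULL, NULL, Tom)

RIGHT JOIN keeps every row from `trips`; unmatched rows get NULL for `vehicles`'s columns.
Matching on l.vid < r.vid. A NULL in a compared column never satisfies the condition.
Matched pairs: 12; unmatched r rows kept: 3.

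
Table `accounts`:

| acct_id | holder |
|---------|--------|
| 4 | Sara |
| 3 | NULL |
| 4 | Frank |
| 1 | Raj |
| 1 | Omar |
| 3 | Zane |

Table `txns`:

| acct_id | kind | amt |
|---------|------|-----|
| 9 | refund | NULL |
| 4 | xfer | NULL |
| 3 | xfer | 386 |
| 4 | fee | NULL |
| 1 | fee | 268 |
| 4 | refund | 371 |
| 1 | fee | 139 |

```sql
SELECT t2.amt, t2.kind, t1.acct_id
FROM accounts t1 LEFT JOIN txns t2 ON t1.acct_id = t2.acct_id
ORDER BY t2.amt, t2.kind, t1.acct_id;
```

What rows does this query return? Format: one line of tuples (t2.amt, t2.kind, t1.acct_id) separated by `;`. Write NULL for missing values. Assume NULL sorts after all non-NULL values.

(139, fee, 1); (139, fee, 1); (268, fee, 1); (268, fee, 1); (371, refund, 4); (371, refund, 4); (386, xfer, 3); (386, xfer, 3); (NULL, fee, 4); (NULL, fee, 4); (NULL, xfer, 4); (NULL, xfer, 4)

LEFT JOIN keeps every row from `accounts`; unmatched rows get NULL for `txns`'s columns.
Matching on t1.acct_id = t2.acct_id.
Matched pairs: 12; unmatched t1 rows kept: 0.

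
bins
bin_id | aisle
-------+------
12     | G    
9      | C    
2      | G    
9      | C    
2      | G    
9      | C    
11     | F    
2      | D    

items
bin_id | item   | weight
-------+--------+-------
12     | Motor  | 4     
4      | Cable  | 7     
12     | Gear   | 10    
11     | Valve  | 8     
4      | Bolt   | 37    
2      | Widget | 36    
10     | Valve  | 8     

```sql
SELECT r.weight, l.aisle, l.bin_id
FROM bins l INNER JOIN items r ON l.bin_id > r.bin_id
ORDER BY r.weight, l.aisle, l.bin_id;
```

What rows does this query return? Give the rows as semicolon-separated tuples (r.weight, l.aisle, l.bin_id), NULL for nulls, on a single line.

INNER JOIN keeps only pairs where the ON condition holds.
Matching on l.bin_id > r.bin_id.
- l row (bin_id=12): matches 5 r row(s) → 5 output row(s).
- l row (bin_id=9): matches 3 r row(s) → 3 output row(s).
- l row (bin_id=2): no match → dropped.
- l row (bin_id=9): matches 3 r row(s) → 3 output row(s).
- l row (bin_id=2): no match → dropped.
- l row (bin_id=9): matches 3 r row(s) → 3 output row(s).
- l row (bin_id=11): matches 4 r row(s) → 4 output row(s).
- l row (bin_id=2): no match → dropped.

(7, C, 9); (7, C, 9); (7, C, 9); (7, F, 11); (7, G, 12); (8, F, 11); (8, G, 12); (8, G, 12); (36, C, 9); (36, C, 9); (36, C, 9); (36, F, 11); (36, G, 12); (37, C, 9); (37, C, 9); (37, C, 9); (37, F, 11); (37, G, 12)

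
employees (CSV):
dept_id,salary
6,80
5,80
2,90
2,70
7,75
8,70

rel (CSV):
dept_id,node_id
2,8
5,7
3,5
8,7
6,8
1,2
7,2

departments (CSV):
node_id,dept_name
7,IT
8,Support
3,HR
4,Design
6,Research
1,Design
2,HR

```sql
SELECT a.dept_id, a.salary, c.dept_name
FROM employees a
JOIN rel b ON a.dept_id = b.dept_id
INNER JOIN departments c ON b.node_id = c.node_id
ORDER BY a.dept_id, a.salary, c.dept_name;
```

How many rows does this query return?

6

Evaluate left to right. First `employees a INNER JOIN rel b` on dept_id: 6 row(s).
Then INNER JOIN `departments c` on node_id: keep only rows whose b.node_id appears in c.
Result: 6 row(s).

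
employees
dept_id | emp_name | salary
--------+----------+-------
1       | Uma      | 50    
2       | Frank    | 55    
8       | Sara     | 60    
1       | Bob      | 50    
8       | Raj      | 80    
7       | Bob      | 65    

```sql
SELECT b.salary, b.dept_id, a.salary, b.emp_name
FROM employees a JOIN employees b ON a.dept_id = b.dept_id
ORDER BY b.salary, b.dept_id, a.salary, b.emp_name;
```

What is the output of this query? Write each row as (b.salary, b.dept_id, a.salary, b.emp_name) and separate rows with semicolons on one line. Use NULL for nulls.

(50, 1, 50, Bob); (50, 1, 50, Bob); (50, 1, 50, Uma); (50, 1, 50, Uma); (55, 2, 55, Frank); (60, 8, 60, Sara); (60, 8, 80, Sara); (65, 7, 65, Bob); (80, 8, 60, Raj); (80, 8, 80, Raj)

INNER JOIN keeps only pairs where the ON condition holds.
Matching on a.dept_id = b.dept_id.
- a (dept_id=1) pairs with 2 row(s) of b.
- a (dept_id=2) pairs with 1 row(s) of b.
- a (dept_id=8) pairs with 2 row(s) of b.
- a (dept_id=1) pairs with 2 row(s) of b.
- a (dept_id=8) pairs with 2 row(s) of b.
- a (dept_id=7) pairs with 1 row(s) of b.
After projecting and ordering:
b.salary | b.dept_id | a.salary | b.emp_name
50 | 1 | 50 | Bob
50 | 1 | 50 | Bob
50 | 1 | 50 | Uma
50 | 1 | 50 | Uma
55 | 2 | 55 | Frank
60 | 8 | 60 | Sara
60 | 8 | 80 | Sara
65 | 7 | 65 | Bob
80 | 8 | 60 | Raj
80 | 8 | 80 | Raj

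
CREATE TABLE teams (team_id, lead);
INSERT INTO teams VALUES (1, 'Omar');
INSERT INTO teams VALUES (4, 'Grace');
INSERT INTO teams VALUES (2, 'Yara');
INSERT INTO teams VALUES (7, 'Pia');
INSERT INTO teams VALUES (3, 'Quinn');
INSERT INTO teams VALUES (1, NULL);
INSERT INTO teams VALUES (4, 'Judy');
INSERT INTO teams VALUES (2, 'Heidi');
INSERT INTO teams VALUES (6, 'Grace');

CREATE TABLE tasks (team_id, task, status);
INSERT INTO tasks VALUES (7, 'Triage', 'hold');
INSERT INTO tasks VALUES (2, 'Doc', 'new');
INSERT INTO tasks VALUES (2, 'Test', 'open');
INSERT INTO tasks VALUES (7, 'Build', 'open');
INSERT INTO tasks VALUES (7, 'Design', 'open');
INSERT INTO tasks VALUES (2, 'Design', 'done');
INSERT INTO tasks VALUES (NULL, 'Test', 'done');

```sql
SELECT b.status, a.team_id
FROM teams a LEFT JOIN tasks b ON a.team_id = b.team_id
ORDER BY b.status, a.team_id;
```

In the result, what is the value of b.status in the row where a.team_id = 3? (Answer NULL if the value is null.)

LEFT JOIN keeps every row from `teams`; unmatched rows get NULL for `tasks`'s columns.
Matching on a.team_id = b.team_id. A NULL in a compared column never satisfies the condition.
- a row (team_id=1): no match → kept, b columns NULL.
- a row (team_id=4): no match → kept, b columns NULL.
- a row (team_id=2): matches 3 b row(s) → 3 output row(s).
- a row (team_id=7): matches 3 b row(s) → 3 output row(s).
- a row (team_id=3): no match → kept, b columns NULL.
- a row (team_id=1): no match → kept, b columns NULL.
- a row (team_id=4): no match → kept, b columns NULL.
- a row (team_id=2): matches 3 b row(s) → 3 output row(s).
- a row (team_id=6): no match → kept, b columns NULL.

NULL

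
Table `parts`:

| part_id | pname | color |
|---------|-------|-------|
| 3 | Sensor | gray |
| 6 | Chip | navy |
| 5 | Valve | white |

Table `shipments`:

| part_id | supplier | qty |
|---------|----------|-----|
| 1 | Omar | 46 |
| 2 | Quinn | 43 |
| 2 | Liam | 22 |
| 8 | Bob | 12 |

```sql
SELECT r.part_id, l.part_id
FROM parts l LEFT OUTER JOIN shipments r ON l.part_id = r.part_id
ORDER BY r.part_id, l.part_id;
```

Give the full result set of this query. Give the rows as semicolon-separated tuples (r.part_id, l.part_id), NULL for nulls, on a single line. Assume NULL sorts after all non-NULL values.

(NULL, 3); (NULL, 5); (NULL, 6)

LEFT JOIN keeps every row from `parts`; unmatched rows get NULL for `shipments`'s columns.
Matching on l.part_id = r.part_id.
- part_id=3: no r row matches, row kept with r columns NULL.
- part_id=6: no r row matches, row kept with r columns NULL.
- part_id=5: no r row matches, row kept with r columns NULL.
After projecting and ordering:
r.part_id | l.part_id
NULL | 3
NULL | 5
NULL | 6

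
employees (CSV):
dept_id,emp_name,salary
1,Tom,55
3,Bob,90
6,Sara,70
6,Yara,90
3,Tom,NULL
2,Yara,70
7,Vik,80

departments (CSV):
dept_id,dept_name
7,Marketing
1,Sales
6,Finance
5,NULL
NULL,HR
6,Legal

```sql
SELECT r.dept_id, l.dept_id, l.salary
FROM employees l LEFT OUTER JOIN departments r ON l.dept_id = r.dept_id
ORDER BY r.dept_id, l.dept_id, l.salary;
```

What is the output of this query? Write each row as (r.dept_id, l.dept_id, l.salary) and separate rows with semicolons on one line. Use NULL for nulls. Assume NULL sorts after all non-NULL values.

(1, 1, 55); (6, 6, 70); (6, 6, 70); (6, 6, 90); (6, 6, 90); (7, 7, 80); (NULL, 2, 70); (NULL, 3, 90); (NULL, 3, NULL)

LEFT JOIN keeps every row from `employees`; unmatched rows get NULL for `departments`'s columns.
Matching on l.dept_id = r.dept_id. A NULL in a compared column never satisfies the condition.
- l[0] dept_id=1 → 1 match(es) in r → 1 row(s).
- l[1] dept_id=3 → no match; kept with NULLs on the r side.
- l[2] dept_id=6 → 2 match(es) in r → 2 row(s).
- l[3] dept_id=6 → 2 match(es) in r → 2 row(s).
- l[4] dept_id=3 → no match; kept with NULLs on the r side.
- l[5] dept_id=2 → no match; kept with NULLs on the r side.
- l[6] dept_id=7 → 1 match(es) in r → 1 row(s).
After projecting and ordering:
r.dept_id | l.dept_id | l.salary
1 | 1 | 55
6 | 6 | 70
6 | 6 | 70
6 | 6 | 90
6 | 6 | 90
7 | 7 | 80
NULL | 2 | 70
NULL | 3 | 90
NULL | 3 | NULL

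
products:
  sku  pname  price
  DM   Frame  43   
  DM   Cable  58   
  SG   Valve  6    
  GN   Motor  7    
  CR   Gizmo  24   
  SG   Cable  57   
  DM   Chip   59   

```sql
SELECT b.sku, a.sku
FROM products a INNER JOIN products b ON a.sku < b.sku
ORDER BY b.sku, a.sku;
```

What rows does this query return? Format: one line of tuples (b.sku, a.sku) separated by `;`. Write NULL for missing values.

INNER JOIN keeps only pairs where the ON condition holds.
Matching on a.sku < b.sku.
- a (sku=DM) pairs with 3 row(s) of b.
- a (sku=DM) pairs with 3 row(s) of b.
- a (sku=SG) has no partner → excluded.
- a (sku=GN) pairs with 2 row(s) of b.
- a (sku=CR) pairs with 6 row(s) of b.
- a (sku=SG) has no partner → excluded.
- a (sku=DM) pairs with 3 row(s) of b.

(DM, CR); (DM, CR); (DM, CR); (GN, CR); (GN, DM); (GN, DM); (GN, DM); (SG, CR); (SG, CR); (SG, DM); (SG, DM); (SG, DM); (SG, DM); (SG, DM); (SG, DM); (SG, GN); (SG, GN)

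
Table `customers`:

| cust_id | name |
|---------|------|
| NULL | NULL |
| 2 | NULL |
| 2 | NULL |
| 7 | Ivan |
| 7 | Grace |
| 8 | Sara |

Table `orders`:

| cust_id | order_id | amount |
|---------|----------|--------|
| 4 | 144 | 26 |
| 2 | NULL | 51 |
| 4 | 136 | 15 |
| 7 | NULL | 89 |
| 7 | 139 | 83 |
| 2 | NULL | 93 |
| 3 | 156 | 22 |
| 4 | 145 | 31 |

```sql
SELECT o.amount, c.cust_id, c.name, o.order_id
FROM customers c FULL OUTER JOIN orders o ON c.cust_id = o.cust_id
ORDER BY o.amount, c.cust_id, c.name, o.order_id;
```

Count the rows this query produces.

FULL OUTER JOIN keeps every row from both sides; unmatched rows get NULL for the other side's columns.
Matching on c.cust_id = o.cust_id. A NULL in a compared column never satisfies the condition.
Matched pairs: 8; unmatched c rows kept: 2; unmatched o rows kept: 4.
Total: 8 matched + 6 padded = 14 rows.

14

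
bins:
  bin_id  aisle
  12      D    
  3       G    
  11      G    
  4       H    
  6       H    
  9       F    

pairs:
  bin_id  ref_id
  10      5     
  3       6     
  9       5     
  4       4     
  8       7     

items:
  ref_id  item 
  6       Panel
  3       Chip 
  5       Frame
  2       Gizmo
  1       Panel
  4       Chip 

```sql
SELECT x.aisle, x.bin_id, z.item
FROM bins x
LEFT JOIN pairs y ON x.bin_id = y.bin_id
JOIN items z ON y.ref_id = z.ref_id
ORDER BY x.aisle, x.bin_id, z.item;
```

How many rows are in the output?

Evaluate left to right. First `bins x LEFT JOIN pairs y` on bin_id: 6 row(s).
Then INNER JOIN `items z` on ref_id: keep only rows whose y.ref_id appears in z.
Result: 3 row(s).

3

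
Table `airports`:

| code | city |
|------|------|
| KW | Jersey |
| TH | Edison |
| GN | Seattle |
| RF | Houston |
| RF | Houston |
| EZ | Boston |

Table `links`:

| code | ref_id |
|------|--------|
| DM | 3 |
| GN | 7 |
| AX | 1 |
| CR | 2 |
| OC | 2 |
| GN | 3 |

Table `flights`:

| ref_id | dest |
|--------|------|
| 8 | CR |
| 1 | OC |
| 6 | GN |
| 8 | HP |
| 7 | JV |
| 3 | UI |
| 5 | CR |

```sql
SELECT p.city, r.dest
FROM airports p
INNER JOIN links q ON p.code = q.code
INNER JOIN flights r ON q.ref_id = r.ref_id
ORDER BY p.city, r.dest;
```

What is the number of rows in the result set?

2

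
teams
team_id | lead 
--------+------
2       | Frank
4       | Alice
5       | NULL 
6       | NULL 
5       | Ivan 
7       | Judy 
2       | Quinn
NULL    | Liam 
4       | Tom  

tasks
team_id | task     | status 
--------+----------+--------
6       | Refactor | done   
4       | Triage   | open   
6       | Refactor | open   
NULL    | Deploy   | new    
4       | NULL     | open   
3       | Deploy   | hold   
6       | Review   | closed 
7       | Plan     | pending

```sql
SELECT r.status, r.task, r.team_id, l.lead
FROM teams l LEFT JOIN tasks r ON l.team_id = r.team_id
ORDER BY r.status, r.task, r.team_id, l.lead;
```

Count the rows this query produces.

13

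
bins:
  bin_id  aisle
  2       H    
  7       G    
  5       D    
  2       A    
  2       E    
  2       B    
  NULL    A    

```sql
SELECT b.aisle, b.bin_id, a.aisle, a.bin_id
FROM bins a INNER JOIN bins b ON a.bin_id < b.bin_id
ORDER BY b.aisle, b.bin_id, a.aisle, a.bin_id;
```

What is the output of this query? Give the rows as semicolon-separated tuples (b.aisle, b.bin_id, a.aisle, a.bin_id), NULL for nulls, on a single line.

(D, 5, A, 2); (D, 5, B, 2); (D, 5, E, 2); (D, 5, H, 2); (G, 7, A, 2); (G, 7, B, 2); (G, 7, D, 5); (G, 7, E, 2); (G, 7, H, 2)

INNER JOIN keeps only pairs where the ON condition holds.
Matching on a.bin_id < b.bin_id. A NULL in a compared column never satisfies the condition.
- a[0] bin_id=2 → 2 match(es) in b → 2 row(s).
- a[1] bin_id=7 → no match; dropped.
- a[2] bin_id=5 → 1 match(es) in b → 1 row(s).
- a[3] bin_id=2 → 2 match(es) in b → 2 row(s).
- a[4] bin_id=2 → 2 match(es) in b → 2 row(s).
- a[5] bin_id=2 → 2 match(es) in b → 2 row(s).
- a[6] bin_id=NULL → no match; dropped.
After projecting and ordering:
b.aisle | b.bin_id | a.aisle | a.bin_id
D | 5 | A | 2
D | 5 | B | 2
D | 5 | E | 2
D | 5 | H | 2
G | 7 | A | 2
G | 7 | B | 2
G | 7 | D | 5
G | 7 | E | 2
G | 7 | H | 2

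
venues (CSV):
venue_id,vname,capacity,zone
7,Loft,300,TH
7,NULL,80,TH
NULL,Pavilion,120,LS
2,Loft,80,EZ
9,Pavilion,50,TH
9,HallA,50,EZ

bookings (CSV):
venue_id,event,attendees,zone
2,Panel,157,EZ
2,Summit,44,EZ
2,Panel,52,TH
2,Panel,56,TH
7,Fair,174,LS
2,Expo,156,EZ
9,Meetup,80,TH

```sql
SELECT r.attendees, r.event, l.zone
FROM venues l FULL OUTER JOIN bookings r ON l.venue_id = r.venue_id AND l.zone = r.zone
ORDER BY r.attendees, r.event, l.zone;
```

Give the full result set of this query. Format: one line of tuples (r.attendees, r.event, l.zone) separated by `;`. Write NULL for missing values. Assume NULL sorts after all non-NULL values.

(44, Summit, EZ); (52, Panel, NULL); (56, Panel, NULL); (80, Meetup, TH); (156, Expo, EZ); (157, Panel, EZ); (174, Fair, NULL); (NULL, NULL, EZ); (NULL, NULL, LS); (NULL, NULL, TH); (NULL, NULL, TH)

FULL OUTER JOIN keeps every row from both sides; unmatched rows get NULL for the other side's columns.
Matching on l.venue_id = r.venue_id AND l.zone = r.zone. A NULL in a compared column never satisfies the condition.
- venue_id=7, zone=TH: no r row matches, row kept with r columns NULL.
- venue_id=7, zone=TH: no r row matches, row kept with r columns NULL.
- venue_id=NULL, zone=LS: no r row matches, row kept with r columns NULL.
- venue_id=2, zone=EZ: 3 matching r row(s), so 3 row(s) emitted.
- venue_id=9, zone=TH: 1 matching r row(s), so 1 row(s) emitted.
- venue_id=9, zone=EZ: no r row matches, row kept with r columns NULL.
- 3 r row(s) had no l match → kept, l columns NULL.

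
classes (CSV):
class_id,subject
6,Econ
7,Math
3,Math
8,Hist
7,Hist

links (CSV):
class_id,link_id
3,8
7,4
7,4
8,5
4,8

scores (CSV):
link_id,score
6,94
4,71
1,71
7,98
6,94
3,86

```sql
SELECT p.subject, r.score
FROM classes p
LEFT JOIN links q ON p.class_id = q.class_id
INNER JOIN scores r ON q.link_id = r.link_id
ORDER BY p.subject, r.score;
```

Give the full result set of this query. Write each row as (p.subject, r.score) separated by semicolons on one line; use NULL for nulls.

(Hist, 71); (Hist, 71); (Math, 71); (Math, 71)

Step 1 — p LEFT JOIN q on class_id → 7 row(s).
Then INNER JOIN `scores r` on link_id: keep only rows whose q.link_id appears in r.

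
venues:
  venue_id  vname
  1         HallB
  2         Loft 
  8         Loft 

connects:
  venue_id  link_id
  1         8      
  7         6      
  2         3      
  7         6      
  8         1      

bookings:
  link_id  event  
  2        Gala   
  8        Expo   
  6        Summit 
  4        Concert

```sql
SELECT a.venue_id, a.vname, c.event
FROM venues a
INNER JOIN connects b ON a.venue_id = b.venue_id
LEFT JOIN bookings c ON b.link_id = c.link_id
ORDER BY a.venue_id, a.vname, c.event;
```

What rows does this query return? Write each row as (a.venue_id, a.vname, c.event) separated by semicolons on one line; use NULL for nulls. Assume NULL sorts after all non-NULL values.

(1, HallB, Expo); (2, Loft, NULL); (8, Loft, NULL)

Step 1 — a INNER JOIN b on venue_id → 3 row(s).
Then LEFT JOIN `bookings c` on link_id: each of those 3 rows is kept; rows whose b.link_id has no match in c get NULL for c's columns.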